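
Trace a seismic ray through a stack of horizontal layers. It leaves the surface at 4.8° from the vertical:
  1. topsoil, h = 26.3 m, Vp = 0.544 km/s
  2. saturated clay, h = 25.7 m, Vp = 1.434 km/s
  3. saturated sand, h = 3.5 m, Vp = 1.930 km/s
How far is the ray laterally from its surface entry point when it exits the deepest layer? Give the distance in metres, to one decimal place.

Apply Snell's law at each interface; in layer i the horizontal offset is hᵢ·tan θᵢ.
Layer 1: θ = 4.80°; offset = 26.3·tan 4.80° = 2.208 m.
Layer 2: sin θ = 1.434·sin 4.8°/0.544 = 0.2206, θ = 12.74°; offset = 25.7·tan 12.74° = 5.812 m.
Layer 3: sin θ = 1.930·sin 4.8°/0.544 = 0.2969, θ = 17.27°; offset = 3.5·tan 17.27° = 1.088 m.
Total horizontal offset = 9.109 m.

9.1 m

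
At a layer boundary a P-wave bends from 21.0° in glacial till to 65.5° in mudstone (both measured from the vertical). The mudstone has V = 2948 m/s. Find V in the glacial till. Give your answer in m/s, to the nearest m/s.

1161 m/s

sin 21.0° = 0.3584; sin 65.5° = 0.9100.
V₁ = V₂·(sin θ₁/sin θ₂) = 2948·(0.3584/0.9100) = 1161.00 m/s.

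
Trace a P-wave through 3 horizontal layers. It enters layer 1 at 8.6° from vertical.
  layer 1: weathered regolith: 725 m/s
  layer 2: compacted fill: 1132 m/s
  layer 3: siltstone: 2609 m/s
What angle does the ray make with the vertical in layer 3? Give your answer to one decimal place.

Ray parameter p = sin 8.6° / 725 = 2.0626e-04 s/m.
sin θ_3 = p·V_3 = 2.0626e-04 × 2609 = 0.5381.
θ_3 = 32.56° from the vertical.

32.6°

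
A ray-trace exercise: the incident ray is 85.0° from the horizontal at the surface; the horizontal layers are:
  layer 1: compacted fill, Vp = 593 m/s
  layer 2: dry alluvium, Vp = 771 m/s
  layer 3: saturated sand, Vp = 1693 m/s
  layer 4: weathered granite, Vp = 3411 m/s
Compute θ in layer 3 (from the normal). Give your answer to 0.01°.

From the normal: θ₁ = 90° − 85.0° = 5.0°.
Ray parameter p = sin 5.0° / 593 = 1.4697e-04 s/m.
sin θ_3 = p·V_3 = 1.4697e-04 × 1693 = 0.2488.
θ_3 = 14.41° from the vertical.

14.41°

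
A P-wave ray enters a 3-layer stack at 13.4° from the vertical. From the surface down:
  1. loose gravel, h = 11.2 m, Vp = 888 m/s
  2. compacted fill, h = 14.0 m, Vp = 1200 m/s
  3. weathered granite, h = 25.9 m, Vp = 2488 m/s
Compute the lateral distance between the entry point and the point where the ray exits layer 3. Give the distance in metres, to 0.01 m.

29.40 m

Ray parameter p = sin 13.4° / 888 m/s = 2.6098e-04 s/m.
Layer 1: θ = 13.40°; offset = 11.2·tan 13.40° = 2.6682 m.
Layer 2: sin θ = p·1200 = 0.3132 → θ = 18.25°; offset = 14.0·tan 18.25° = 4.6167 m.
Layer 3: sin θ = p·2488 = 0.6493 → θ = 40.49°; offset = 25.9·tan 40.49° = 22.1127 m.
Summing the layer offsets gives 29.3975 m.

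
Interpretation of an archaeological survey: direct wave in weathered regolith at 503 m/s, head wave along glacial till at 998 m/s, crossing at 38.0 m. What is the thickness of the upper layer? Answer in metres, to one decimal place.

10.9 m

x_cross = 2h·√((V₂+V₁)/(V₂−V₁)) → h = x_cross / (2·√((V₂+V₁)/(V₂−V₁))).
√((V₂+V₁)/(V₂−V₁)) = √((998+503)/(998−503)) = 1.7414.
h = 38.0 / (2·1.7414) = 10.91 m.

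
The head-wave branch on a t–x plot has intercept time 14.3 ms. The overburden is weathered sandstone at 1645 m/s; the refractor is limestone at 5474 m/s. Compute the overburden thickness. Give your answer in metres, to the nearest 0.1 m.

θ_c = arcsin(1645/5474) = 17.49°; cos θ_c = 0.9538.
tᵢ = 2h cos θ_c/V₁ ⇒ h = tᵢ·V₁/(2 cos θ_c) = 0.0143·1645/(2·0.9538) = 12.33 m.

12.3 m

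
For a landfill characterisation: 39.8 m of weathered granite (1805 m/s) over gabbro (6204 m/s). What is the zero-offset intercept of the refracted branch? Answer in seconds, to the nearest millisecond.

0.042 s

tᵢ = 2h·√(V₂²−V₁²)/(V₁V₂).
√(V₂²−V₁²) = √(6204²−1805²) = 5935.6 m/s.
tᵢ = 2·39.8·5935.6/(1805·6204) = 0.04219 s.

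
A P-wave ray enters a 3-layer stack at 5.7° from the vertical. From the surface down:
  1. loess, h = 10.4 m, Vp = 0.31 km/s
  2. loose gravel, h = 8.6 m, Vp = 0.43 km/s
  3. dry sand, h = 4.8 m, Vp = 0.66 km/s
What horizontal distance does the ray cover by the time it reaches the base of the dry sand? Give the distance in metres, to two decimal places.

Apply Snell's law at each interface; in layer i the horizontal offset is hᵢ·tan θᵢ.
Layer 1: θ = 5.70°; offset = 10.4·tan 5.70° = 1.0381 m.
Layer 2: sin θ = 0.43·sin 5.7°/0.31 = 0.1378, θ = 7.92°; offset = 8.6·tan 7.92° = 1.1962 m.
Layer 3: sin θ = 0.66·sin 5.7°/0.31 = 0.2115, θ = 12.21°; offset = 4.8·tan 12.21° = 1.0385 m.
Summing the layer offsets gives 3.2727 m.

3.27 m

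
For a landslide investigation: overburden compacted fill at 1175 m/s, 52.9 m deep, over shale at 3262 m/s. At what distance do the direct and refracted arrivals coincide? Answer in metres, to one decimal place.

θ_c = arcsin(1175/3262) = 21.11°, so cos θ_c = 0.9329 and tᵢ = 2h cos θ_c/V₁ = 0.0840 s.
At crossover x/V₁ = x/V₂ + tᵢ ⇒ x = tᵢ/(1/V₁ − 1/V₂) = 0.08400/(8.5106e-04 − 3.0656e-04) = 154.27 m.

154.3 m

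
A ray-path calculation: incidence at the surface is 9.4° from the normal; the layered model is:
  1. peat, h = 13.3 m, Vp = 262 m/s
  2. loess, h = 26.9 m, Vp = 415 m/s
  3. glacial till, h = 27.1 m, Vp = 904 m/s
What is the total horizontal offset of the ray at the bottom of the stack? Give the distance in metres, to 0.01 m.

27.89 m

Apply Snell's law at each interface; in layer i the horizontal offset is hᵢ·tan θᵢ.
Layer 1: θ = 9.40°; offset = 13.3·tan 9.40° = 2.2018 m.
Layer 2: sin θ = 415·sin 9.4°/262 = 0.2587, θ = 14.99°; offset = 26.9·tan 14.99° = 7.2044 m.
Layer 3: sin θ = 904·sin 9.4°/262 = 0.5635, θ = 34.30°; offset = 27.1·tan 34.30° = 18.4869 m.
Total horizontal offset = 27.8931 m.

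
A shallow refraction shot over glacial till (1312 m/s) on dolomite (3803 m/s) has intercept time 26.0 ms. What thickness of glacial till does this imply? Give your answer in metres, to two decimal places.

θ_c = arcsin(1312/3803) = 20.18°; cos θ_c = 0.9386.
tᵢ = 2h cos θ_c/V₁ ⇒ h = tᵢ·V₁/(2 cos θ_c) = 0.026·1312/(2·0.9386) = 18.17 m.

18.17 m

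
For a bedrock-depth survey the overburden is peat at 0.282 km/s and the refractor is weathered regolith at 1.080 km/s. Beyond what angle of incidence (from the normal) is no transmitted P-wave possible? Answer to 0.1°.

Critical incidence: sin θ_c = V₁/V₂ = 0.282/1.080 = 0.2611.
θ_c = arcsin 0.2611 = 15.14°.

15.1°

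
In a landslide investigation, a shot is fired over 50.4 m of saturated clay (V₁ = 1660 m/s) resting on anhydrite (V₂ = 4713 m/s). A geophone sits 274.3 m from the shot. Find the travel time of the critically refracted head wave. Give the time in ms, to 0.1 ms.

t = x/V₂ + 2h·√(V₂²−V₁²)/(V₁V₂).
√(V₂²−V₁²) = √(4713²−1660²) = 4411.0 m/s; delay term = 2·50.4·4411.0/(1660·4713) = 0.05683 s.
t = 274.3/4713 + 0.05683 = 0.11503 s.

115.0 ms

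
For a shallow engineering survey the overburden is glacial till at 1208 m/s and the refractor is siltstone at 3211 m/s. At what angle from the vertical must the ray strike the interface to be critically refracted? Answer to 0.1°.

At critical incidence the refracted ray runs along the interface (θ₂ = 90°), so sin θ_c = V₁/V₂.
θ_c = arcsin(1208/3211) = arcsin 0.3762 = 22.10°.

22.1°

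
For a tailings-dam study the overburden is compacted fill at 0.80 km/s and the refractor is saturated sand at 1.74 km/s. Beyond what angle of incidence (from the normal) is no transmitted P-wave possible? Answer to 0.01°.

At critical incidence the refracted ray runs along the interface (θ₂ = 90°), so sin θ_c = V₁/V₂.
θ_c = arcsin(0.80/1.74) = arcsin 0.4598 = 27.37°.

27.37°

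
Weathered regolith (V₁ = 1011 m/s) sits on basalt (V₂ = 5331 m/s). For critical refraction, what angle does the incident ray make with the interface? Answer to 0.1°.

79.1°

At critical incidence the refracted ray runs along the interface (θ₂ = 90°), so sin θ_c = V₁/V₂.
θ_c = arcsin(1011/5331) = arcsin 0.1896 = 10.93°.
Measured from the interface: 90° − 10.93° = 79.07°.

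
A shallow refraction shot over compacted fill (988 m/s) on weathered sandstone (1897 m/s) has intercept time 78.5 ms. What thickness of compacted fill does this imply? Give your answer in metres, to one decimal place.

θ_c = arcsin(988/1897) = 31.39°; cos θ_c = 0.8537.
tᵢ = 2h cos θ_c/V₁ ⇒ h = tᵢ·V₁/(2 cos θ_c) = 0.0785·988/(2·0.8537) = 45.43 m.

45.4 m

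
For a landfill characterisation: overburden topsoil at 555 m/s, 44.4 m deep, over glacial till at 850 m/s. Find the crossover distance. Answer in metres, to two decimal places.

x_cross = 2h·√((V₂+V₁)/(V₂−V₁)).
(V₂+V₁)/(V₂−V₁) = (850+555)/(850−555) = 4.7627; √ = 2.1824.
x_cross = 2·44.4·2.1824 = 193.79 m.

193.79 m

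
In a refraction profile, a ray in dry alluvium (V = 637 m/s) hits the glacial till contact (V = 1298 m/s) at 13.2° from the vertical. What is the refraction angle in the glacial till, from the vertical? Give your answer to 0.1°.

Snell's law: sin θ₂ = (V₂/V₁)·sin θ₁ = (1298/637)·sin 13.2° = 0.4653.
θ₂ = arcsin 0.4653 = 27.73° from the normal.

27.7°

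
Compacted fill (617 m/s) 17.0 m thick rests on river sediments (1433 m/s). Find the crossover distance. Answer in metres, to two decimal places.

53.89 m

x_cross = 2h·√((V₂+V₁)/(V₂−V₁)).
(V₂+V₁)/(V₂−V₁) = (1433+617)/(1433−617) = 2.5123; √ = 1.5850.
x_cross = 2·17.0·1.5850 = 53.89 m.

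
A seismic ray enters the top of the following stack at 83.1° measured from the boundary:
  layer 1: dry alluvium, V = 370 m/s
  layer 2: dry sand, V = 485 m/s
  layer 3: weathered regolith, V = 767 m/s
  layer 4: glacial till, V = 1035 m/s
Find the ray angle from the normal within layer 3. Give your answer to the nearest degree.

14°

From the normal: θ₁ = 90° − 83.1° = 6.9°.
Snell's law across each interface conserves sin θ / V, so sin θ_3 = V_3·sin θ₁/V₁.
sin θ_3 = 767 × sin 6.9° / 370 = 0.2490.
θ_3 = 14.42° from the vertical.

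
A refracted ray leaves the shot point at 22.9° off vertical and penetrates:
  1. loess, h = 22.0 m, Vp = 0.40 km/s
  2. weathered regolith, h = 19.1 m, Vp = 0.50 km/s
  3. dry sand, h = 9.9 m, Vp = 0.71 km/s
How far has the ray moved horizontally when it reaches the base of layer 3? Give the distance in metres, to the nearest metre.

Ray parameter p = sin 22.9° / 0.40 km/s = 9.7281e-01 s/km.
Layer 1: θ = 22.90°; offset = 22.0·tan 22.90° = 9.293 m.
Layer 2: sin θ = p·0.50 = 0.4864 → θ = 29.10°; offset = 19.1·tan 29.10° = 10.633 m.
Layer 3: sin θ = p·0.71 = 0.6907 → θ = 43.69°; offset = 9.9·tan 43.69° = 9.456 m.
Total horizontal offset = 29.382 m.

29 m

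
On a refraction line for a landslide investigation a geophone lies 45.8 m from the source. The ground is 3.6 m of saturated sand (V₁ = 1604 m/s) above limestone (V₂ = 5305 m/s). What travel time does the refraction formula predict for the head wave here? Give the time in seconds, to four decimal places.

t = x/V₂ + 2h·√(V₂²−V₁²)/(V₁V₂).
√(V₂²−V₁²) = √(5305²−1604²) = 5056.7 m/s; delay term = 2·3.6·5056.7/(1604·5305) = 0.00428 s.
t = 45.8/5305 + 0.00428 = 0.01291 s.

0.0129 s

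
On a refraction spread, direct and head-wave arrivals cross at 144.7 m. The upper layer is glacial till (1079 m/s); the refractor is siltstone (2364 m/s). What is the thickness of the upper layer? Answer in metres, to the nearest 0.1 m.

x_cross = 2h·√((V₂+V₁)/(V₂−V₁)) → h = x_cross / (2·√((V₂+V₁)/(V₂−V₁))).
√((V₂+V₁)/(V₂−V₁)) = √((2364+1079)/(2364−1079)) = 1.6369.
h = 144.7 / (2·1.6369) = 44.20 m.

44.2 m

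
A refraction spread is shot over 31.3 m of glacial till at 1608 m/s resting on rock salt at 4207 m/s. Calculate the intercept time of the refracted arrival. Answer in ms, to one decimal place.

θ_c = arcsin(V₁/V₂) = arcsin(1608/4207) = 22.47°; cos θ_c = 0.9241.
tᵢ = 2h·cos θ_c / V₁ = 2·31.3·0.9241 / 1608 = 0.03597 s.

36.0 ms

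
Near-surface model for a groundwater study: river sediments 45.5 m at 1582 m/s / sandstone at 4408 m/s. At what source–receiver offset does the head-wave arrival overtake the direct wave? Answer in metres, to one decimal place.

θ_c = arcsin(1582/4408) = 21.03°, so cos θ_c = 0.9334 and tᵢ = 2h cos θ_c/V₁ = 0.0537 s.
At crossover x/V₁ = x/V₂ + tᵢ ⇒ x = tᵢ/(1/V₁ − 1/V₂) = 0.05369/(6.3211e-04 − 2.2686e-04) = 132.49 m.

132.5 m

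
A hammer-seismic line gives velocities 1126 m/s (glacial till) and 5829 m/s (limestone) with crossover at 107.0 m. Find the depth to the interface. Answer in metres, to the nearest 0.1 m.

x_cross = 2h·√((V₂+V₁)/(V₂−V₁)) → h = x_cross / (2·√((V₂+V₁)/(V₂−V₁))).
√((V₂+V₁)/(V₂−V₁)) = √((5829+1126)/(5829−1126)) = 1.2161.
h = 107.0 / (2·1.2161) = 43.99 m.

44.0 m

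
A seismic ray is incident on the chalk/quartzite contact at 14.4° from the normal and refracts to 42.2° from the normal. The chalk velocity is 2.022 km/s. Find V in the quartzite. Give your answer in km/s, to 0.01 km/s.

sin 14.4° = 0.2487; sin 42.2° = 0.6717.
V₂ = V₁·(sin θ₂/sin θ₁) = 2.022·(0.6717/0.2487) = 5.46 km/s.

5.46 km/s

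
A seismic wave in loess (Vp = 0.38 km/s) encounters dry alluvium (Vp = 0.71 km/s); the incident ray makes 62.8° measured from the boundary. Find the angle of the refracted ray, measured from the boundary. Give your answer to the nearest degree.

Angle from the normal: 90° − 62.8° = 27.2°.
Snell's law: sin θ₂ = (V₂/V₁)·sin θ₁ = (0.71/0.38)·sin 27.2° = 0.8541.
θ₂ = arcsin 0.8541 = 58.66° from the normal.
From the interface: 90° − 58.66° = 31.34°.

31°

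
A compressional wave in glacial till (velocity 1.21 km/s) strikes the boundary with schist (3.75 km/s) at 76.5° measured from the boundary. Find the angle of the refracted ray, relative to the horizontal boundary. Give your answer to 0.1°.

Convert to the normal: θ₁ = 90° − 76.5° = 13.5°.
sin θ₁/V₁ = sin θ₂/V₂ ⇒ sin θ₂ = 3.75·sin 13.5°/1.21 = 3.75·0.2334/1.21 = 0.7235.
θ₂ = arcsin 0.7235 = 46.34° from the normal.
From the interface: 90° − 46.34° = 43.66°.

43.7°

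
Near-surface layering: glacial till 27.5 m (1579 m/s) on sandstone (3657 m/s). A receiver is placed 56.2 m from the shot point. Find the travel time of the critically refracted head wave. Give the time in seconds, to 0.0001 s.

0.0468 s

t = x/V₂ + 2h·√(V₂²−V₁²)/(V₁V₂).
√(V₂²−V₁²) = √(3657²−1579²) = 3298.5 m/s; delay term = 2·27.5·3298.5/(1579·3657) = 0.03142 s.
t = 56.2/3657 + 0.03142 = 0.04679 s.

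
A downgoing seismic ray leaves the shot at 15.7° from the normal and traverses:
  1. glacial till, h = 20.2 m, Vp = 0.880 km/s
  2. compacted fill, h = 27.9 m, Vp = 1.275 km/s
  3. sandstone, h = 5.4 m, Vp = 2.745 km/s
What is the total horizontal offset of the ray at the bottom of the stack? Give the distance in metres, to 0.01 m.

26.07 m

Apply Snell's law at each interface; in layer i the horizontal offset is hᵢ·tan θᵢ.
Layer 1: θ = 15.70°; offset = 20.2·tan 15.70° = 5.6780 m.
Layer 2: sin θ = 1.275·sin 15.7°/0.880 = 0.3921, θ = 23.08°; offset = 27.9·tan 23.08° = 11.8905 m.
Layer 3: sin θ = 2.745·sin 15.7°/0.880 = 0.8441, θ = 57.57°; offset = 5.4·tan 57.57° = 8.5007 m.
Σ offsets = 26.0692 m.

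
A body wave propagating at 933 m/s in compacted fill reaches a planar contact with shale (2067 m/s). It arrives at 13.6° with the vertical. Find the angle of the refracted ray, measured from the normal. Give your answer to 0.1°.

31.4°

sin θ₁/V₁ = sin θ₂/V₂ ⇒ sin θ₂ = 2067·sin 13.6°/933 = 2067·0.2351/933 = 0.5209.
θ₂ = arcsin 0.5209 = 31.40° from the normal.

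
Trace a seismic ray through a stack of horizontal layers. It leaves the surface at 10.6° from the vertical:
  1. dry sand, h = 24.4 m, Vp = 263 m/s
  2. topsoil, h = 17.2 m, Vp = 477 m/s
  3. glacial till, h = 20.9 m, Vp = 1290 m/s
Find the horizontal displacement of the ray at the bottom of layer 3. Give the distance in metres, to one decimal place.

Apply Snell's law at each interface; in layer i the horizontal offset is hᵢ·tan θᵢ.
Layer 1: θ = 10.60°; offset = 24.4·tan 10.60° = 4.566 m.
Layer 2: sin θ = 477·sin 10.6°/263 = 0.3336, θ = 19.49°; offset = 17.2·tan 19.49° = 6.087 m.
Layer 3: sin θ = 1290·sin 10.6°/263 = 0.9023, θ = 64.46°; offset = 20.9·tan 64.46° = 43.736 m.
Total horizontal offset = 54.389 m.

54.4 m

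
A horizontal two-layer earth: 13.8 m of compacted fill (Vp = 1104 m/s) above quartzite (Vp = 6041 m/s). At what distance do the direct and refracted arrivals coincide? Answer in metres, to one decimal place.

x_cross = 2h·√((V₂+V₁)/(V₂−V₁)).
(V₂+V₁)/(V₂−V₁) = (6041+1104)/(6041−1104) = 1.4472; √ = 1.2030.
x_cross = 2·13.8·1.2030 = 33.20 m.

33.2 m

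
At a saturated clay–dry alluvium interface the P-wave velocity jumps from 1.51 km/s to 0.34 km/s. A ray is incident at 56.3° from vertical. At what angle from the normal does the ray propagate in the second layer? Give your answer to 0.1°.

Snell's law: sin θ₂ = (V₂/V₁)·sin θ₁ = (0.34/1.51)·sin 56.3° = 0.1873.
θ₂ = arcsin 0.1873 = 10.80° from the normal.

10.8°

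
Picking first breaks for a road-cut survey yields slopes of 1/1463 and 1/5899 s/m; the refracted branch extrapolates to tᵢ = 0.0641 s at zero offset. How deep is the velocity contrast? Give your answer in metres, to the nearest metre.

h = tᵢ·V₁·V₂ / (2·√(V₂²−V₁²)).
√(V₂²−V₁²) = √(5899² − 1463²) = 5714.7 m/s.
h = 0.0641 s × 1463 × 5899 / (2 × 5714.7) = 48.40 m.

48 m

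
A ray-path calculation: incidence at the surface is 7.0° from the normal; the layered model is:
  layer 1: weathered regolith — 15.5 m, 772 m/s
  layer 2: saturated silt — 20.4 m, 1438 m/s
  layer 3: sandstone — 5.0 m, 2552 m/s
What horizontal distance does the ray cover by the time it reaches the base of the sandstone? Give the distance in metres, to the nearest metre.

Ray parameter p = sin 7.0° / 772 m/s = 1.5786e-04 s/m.
Layer 1: θ = 7.00°; offset = 15.5·tan 7.00° = 1.903 m.
Layer 2: sin θ = p·1438 = 0.2270 → θ = 13.12°; offset = 20.4·tan 13.12° = 4.755 m.
Layer 3: sin θ = p·2552 = 0.4029 → θ = 23.76°; offset = 5.0·tan 23.76° = 2.201 m.
Total horizontal offset = 8.859 m.

9 m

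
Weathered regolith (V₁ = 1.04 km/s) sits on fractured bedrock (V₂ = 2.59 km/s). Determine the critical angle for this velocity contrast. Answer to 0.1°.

23.7°

At critical incidence the refracted ray runs along the interface (θ₂ = 90°), so sin θ_c = V₁/V₂.
θ_c = arcsin(1.04/2.59) = arcsin 0.4015 = 23.67°.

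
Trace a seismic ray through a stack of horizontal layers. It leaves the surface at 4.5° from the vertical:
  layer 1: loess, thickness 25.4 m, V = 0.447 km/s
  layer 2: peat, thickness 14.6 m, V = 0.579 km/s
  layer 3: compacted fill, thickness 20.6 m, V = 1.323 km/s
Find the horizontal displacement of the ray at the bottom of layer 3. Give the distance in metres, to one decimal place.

8.4 m

Ray parameter p = sin 4.5° / 0.447 km/s = 1.7552e-01 s/km.
Layer 1: θ = 4.50°; offset = 25.4·tan 4.50° = 1.999 m.
Layer 2: sin θ = p·0.579 = 0.1016 → θ = 5.83°; offset = 14.6·tan 5.83° = 1.491 m.
Layer 3: sin θ = p·1.323 = 0.2322 → θ = 13.43°; offset = 20.6·tan 13.43° = 4.918 m.
Σ offsets = 8.409 m.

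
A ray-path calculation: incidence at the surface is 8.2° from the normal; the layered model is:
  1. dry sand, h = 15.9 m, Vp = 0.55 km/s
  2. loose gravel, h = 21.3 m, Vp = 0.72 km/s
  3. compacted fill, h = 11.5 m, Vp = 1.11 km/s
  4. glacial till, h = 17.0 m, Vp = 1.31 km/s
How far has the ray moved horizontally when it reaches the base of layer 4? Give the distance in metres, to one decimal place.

p = sin θ₁/V₁ = sin 8.2°/0.55 = 2.5933e-01 s/km is conserved through the stack.
Layer 1: θ = 8.20°; offset = 15.9·tan 8.20° = 2.291 m.
Layer 2: sin θ = p·0.72 = 0.1867 → θ = 10.76°; offset = 21.3·tan 10.76° = 4.048 m.
Layer 3: sin θ = p·1.11 = 0.2879 → θ = 16.73°; offset = 11.5·tan 16.73° = 3.457 m.
Layer 4: sin θ = p·1.31 = 0.3397 → θ = 19.86°; offset = 17.0·tan 19.86° = 6.140 m.
Σ offsets = 15.936 m.

15.9 m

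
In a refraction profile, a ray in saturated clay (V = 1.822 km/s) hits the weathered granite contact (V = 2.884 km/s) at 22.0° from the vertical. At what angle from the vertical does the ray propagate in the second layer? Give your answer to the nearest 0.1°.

36.4°

sin θ₁/V₁ = sin θ₂/V₂ ⇒ sin θ₂ = 2.884·sin 22.0°/1.822 = 2.884·0.3746/1.822 = 0.5930.
θ₂ = sin⁻¹(0.5930) = 36.37° (from vertical).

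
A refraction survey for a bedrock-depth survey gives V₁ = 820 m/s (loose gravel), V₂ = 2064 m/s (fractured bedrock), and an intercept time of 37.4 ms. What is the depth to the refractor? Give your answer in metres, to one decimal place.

16.7 m

θ_c = arcsin(820/2064) = 23.41°; cos θ_c = 0.9177.
tᵢ = 2h cos θ_c/V₁ ⇒ h = tᵢ·V₁/(2 cos θ_c) = 0.0374·820/(2·0.9177) = 16.71 m.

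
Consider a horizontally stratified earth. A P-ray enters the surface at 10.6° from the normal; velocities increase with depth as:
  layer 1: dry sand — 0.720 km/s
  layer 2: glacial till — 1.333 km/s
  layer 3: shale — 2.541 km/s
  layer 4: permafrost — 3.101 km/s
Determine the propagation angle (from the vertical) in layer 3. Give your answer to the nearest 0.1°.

40.5°

Ray parameter p = sin 10.6° / 0.720 = 2.5549e-01 s/km.
sin θ_3 = p·V_3 = 2.5549e-01 × 2.541 = 0.6492.
θ_3 = arcsin 0.6492 = 40.48°.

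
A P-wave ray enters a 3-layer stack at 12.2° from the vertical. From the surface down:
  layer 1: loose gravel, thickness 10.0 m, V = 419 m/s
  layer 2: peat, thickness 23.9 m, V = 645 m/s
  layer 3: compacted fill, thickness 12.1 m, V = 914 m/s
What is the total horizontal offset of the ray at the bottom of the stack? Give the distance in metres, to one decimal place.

Ray parameter p = sin 12.2° / 419 m/s = 5.0436e-04 s/m.
Layer 1: θ = 12.20°; offset = 10.0·tan 12.20° = 2.162 m.
Layer 2: sin θ = p·645 = 0.3253 → θ = 18.98°; offset = 23.9·tan 18.98° = 8.222 m.
Layer 3: sin θ = p·914 = 0.4610 → θ = 27.45°; offset = 12.1·tan 27.45° = 6.286 m.
Summing the layer offsets gives 16.670 m.

16.7 m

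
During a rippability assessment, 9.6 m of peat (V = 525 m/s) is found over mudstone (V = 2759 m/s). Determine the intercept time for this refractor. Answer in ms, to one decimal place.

35.9 ms

tᵢ = 2h·√(V₂²−V₁²)/(V₁V₂).
√(V₂²−V₁²) = √(2759²−525²) = 2708.6 m/s.
tᵢ = 2·9.6·2708.6/(525·2759) = 0.03590 s.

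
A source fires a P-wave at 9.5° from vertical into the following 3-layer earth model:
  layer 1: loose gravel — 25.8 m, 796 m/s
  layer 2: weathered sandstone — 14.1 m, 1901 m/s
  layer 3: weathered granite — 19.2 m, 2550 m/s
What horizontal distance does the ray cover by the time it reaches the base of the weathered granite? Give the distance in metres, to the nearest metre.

Apply Snell's law at each interface; in layer i the horizontal offset is hᵢ·tan θᵢ.
Layer 1: θ = 9.50°; offset = 25.8·tan 9.50° = 4.317 m.
Layer 2: sin θ = 1901·sin 9.5°/796 = 0.3942, θ = 23.21°; offset = 14.1·tan 23.21° = 6.047 m.
Layer 3: sin θ = 2550·sin 9.5°/796 = 0.5287, θ = 31.92°; offset = 19.2·tan 31.92° = 11.960 m.
Total horizontal offset = 22.325 m.

22 m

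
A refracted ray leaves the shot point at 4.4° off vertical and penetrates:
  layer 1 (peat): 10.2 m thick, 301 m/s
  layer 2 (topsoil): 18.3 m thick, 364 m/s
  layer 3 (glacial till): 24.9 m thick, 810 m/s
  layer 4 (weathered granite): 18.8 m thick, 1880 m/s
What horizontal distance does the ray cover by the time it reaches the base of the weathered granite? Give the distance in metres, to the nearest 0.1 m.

Apply Snell's law at each interface; in layer i the horizontal offset is hᵢ·tan θᵢ.
Layer 1: θ = 4.40°; offset = 10.2·tan 4.40° = 0.785 m.
Layer 2: sin θ = 364·sin 4.4°/301 = 0.0928, θ = 5.32°; offset = 18.3·tan 5.32° = 1.705 m.
Layer 3: sin θ = 810·sin 4.4°/301 = 0.2065, θ = 11.91°; offset = 24.9·tan 11.91° = 5.254 m.
Layer 4: sin θ = 1880·sin 4.4°/301 = 0.4792, θ = 28.63°; offset = 18.8·tan 28.63° = 10.264 m.
Total horizontal offset = 18.007 m.

18.0 m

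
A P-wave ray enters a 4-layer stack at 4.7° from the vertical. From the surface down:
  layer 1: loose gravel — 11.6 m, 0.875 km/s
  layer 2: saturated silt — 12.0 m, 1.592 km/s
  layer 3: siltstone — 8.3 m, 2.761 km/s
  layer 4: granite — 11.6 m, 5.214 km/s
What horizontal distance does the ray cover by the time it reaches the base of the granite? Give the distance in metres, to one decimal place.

11.5 m

Ray parameter p = sin 4.7° / 0.875 km/s = 9.3644e-02 s/km.
Layer 1: θ = 4.70°; offset = 11.6·tan 4.70° = 0.954 m.
Layer 2: sin θ = p·1.592 = 0.1491 → θ = 8.57°; offset = 12.0·tan 8.57° = 1.809 m.
Layer 3: sin θ = p·2.761 = 0.2586 → θ = 14.98°; offset = 8.3·tan 14.98° = 2.222 m.
Layer 4: sin θ = p·5.214 = 0.4883 → θ = 29.23°; offset = 11.6·tan 29.23° = 6.490 m.
Total horizontal offset = 11.474 m.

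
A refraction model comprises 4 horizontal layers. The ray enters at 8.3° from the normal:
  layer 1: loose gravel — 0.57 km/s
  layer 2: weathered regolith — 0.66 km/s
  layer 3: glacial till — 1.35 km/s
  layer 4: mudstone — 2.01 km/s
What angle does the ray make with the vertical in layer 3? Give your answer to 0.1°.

Snell's law across each interface conserves sin θ / V, so sin θ_3 = V_3·sin θ₁/V₁.
sin θ_3 = 1.35 × sin 8.3° / 0.57 = 0.3419.
θ_3 = 19.99° from the vertical.

20.0°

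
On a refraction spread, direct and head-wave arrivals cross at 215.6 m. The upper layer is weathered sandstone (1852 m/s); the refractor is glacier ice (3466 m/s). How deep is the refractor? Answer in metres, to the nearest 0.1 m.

x_cross = 2h·√((V₂+V₁)/(V₂−V₁)) → h = x_cross / (2·√((V₂+V₁)/(V₂−V₁))).
√((V₂+V₁)/(V₂−V₁)) = √((3466+1852)/(3466−1852)) = 1.8152.
h = 215.6 / (2·1.8152) = 59.39 m.

59.4 m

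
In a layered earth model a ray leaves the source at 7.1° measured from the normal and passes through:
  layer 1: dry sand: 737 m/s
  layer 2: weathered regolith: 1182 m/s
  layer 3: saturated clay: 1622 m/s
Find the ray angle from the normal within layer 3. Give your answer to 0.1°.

Ray parameter p = sin 7.1° / 737 = 1.6771e-04 s/m.
sin θ_3 = p·V_3 = 1.6771e-04 × 1622 = 0.2720.
θ_3 = arcsin 0.2720 = 15.78°.

15.8°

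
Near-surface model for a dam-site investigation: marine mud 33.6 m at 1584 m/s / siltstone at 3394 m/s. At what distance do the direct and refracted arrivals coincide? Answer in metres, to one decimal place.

111.4 m

x_cross = 2h·√((V₂+V₁)/(V₂−V₁)).
(V₂+V₁)/(V₂−V₁) = (3394+1584)/(3394−1584) = 2.7503; √ = 1.6584.
x_cross = 2·33.6·1.6584 = 111.44 m.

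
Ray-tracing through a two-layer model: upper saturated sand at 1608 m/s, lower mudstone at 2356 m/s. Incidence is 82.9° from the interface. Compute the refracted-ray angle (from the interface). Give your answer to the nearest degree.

80°

Angle from the normal: 90° − 82.9° = 7.1°.
sin θ₁/V₁ = sin θ₂/V₂ ⇒ sin θ₂ = 2356·sin 7.1°/1608 = 2356·0.1236/1608 = 0.1811.
θ₂ = sin⁻¹(0.1811) = 10.43° (from vertical).
From the interface: 90° − 10.43° = 79.57°.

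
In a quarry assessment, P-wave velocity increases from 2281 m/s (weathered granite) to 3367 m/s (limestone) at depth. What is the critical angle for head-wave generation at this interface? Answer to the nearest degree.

Critical incidence: sin θ_c = V₁/V₂ = 2281/3367 = 0.6775.
θ_c = arcsin 0.6775 = 42.65°.

43°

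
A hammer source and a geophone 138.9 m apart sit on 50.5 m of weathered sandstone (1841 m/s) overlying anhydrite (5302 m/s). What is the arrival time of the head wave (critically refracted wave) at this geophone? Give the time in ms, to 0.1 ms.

77.6 ms

t = x/V₂ + 2h·√(V₂²−V₁²)/(V₁V₂).
√(V₂²−V₁²) = √(5302²−1841²) = 4972.1 m/s; delay term = 2·50.5·4972.1/(1841·5302) = 0.05145 s.
t = 138.9/5302 + 0.05145 = 0.07765 s.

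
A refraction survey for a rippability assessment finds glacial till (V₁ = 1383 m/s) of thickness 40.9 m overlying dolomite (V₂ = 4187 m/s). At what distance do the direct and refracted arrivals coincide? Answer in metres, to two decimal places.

115.29 m

x_cross = 2h·√((V₂+V₁)/(V₂−V₁)).
(V₂+V₁)/(V₂−V₁) = (4187+1383)/(4187−1383) = 1.9864; √ = 1.4094.
x_cross = 2·40.9·1.4094 = 115.29 m.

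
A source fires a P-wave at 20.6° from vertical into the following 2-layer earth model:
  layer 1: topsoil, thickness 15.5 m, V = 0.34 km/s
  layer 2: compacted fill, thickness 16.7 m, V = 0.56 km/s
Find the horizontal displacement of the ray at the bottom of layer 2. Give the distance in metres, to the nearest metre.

Ray parameter p = sin 20.6° / 0.34 km/s = 1.0348e+00 s/km.
Layer 1: θ = 20.60°; offset = 15.5·tan 20.60° = 5.826 m.
Layer 2: sin θ = p·0.56 = 0.5795 → θ = 35.42°; offset = 16.7·tan 35.42° = 11.875 m.
Σ offsets = 17.701 m.

18 m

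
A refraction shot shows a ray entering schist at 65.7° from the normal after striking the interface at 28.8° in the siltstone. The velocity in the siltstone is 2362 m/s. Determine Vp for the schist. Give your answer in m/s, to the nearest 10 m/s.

4470 m/s

sin 28.8° = 0.4818; sin 65.7° = 0.9114.
V₂ = V₁·(sin θ₂/sin θ₁) = 2362·(0.9114/0.4818) = 4468.54 m/s.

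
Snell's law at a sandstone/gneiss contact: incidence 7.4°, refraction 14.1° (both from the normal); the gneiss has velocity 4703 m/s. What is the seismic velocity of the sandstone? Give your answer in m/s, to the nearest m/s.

sin 7.4° = 0.1288; sin 14.1° = 0.2436.
V₁ = V₂·(sin θ₁/sin θ₂) = 4703·(0.1288/0.2436) = 2486.41 m/s.

2486 m/s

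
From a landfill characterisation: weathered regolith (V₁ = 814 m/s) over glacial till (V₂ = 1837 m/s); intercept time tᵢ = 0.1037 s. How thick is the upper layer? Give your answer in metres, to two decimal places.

47.08 m

h = tᵢ·V₁·V₂ / (2·√(V₂²−V₁²)).
√(V₂²−V₁²) = √(1837² − 814²) = 1646.8 m/s.
h = 0.1037 s × 814 × 1837 / (2 × 1646.8) = 47.08 m.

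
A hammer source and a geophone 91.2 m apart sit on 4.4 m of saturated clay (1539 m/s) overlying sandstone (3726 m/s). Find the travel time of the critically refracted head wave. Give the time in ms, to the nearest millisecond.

30 ms

θ_c = arcsin(V₁/V₂) = arcsin(1539/3726) = 24.40°, cos θ_c = 0.9107.
Intercept time tᵢ = 2h cos θ_c / V₁ = 2·4.4·0.9107/1539 = 0.00521 s.
t = x/V₂ + tᵢ = 91.2/3726 + 0.00521 = 0.02968 s.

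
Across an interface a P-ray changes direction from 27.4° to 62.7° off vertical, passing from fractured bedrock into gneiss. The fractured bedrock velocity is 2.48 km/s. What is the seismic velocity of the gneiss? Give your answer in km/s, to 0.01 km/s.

Snell's law: sin 27.4°/V₁ = sin 62.7°/V₂.
V₂ = V₁·sin 62.7°/sin 27.4° = 2.48 × 1.9309 = 4.79 km/s.

4.79 km/s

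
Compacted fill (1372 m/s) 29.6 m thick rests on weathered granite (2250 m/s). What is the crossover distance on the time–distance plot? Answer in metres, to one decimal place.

x_cross = 2h·√((V₂+V₁)/(V₂−V₁)).
(V₂+V₁)/(V₂−V₁) = (2250+1372)/(2250−1372) = 4.1253; √ = 2.0311.
x_cross = 2·29.6·2.0311 = 120.24 m.

120.2 m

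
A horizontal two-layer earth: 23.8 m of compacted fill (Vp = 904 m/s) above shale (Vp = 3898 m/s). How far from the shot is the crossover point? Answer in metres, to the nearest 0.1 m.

θ_c = arcsin(904/3898) = 13.41°, so cos θ_c = 0.9727 and tᵢ = 2h cos θ_c/V₁ = 0.0512 s.
At crossover x/V₁ = x/V₂ + tᵢ ⇒ x = tᵢ/(1/V₁ − 1/V₂) = 0.05122/(1.1062e-03 − 2.5654e-04) = 60.28 m.

60.3 m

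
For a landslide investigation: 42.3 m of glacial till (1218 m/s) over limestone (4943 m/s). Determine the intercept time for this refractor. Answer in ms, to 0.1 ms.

67.3 ms

θ_c = arcsin(V₁/V₂) = arcsin(1218/4943) = 14.27°; cos θ_c = 0.9692.
tᵢ = 2h·cos θ_c / V₁ = 2·42.3·0.9692 / 1218 = 0.06732 s.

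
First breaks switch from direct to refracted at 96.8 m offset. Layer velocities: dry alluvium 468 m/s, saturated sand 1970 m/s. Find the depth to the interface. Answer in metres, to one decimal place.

38.0 m

x_cross = 2h·√((V₂+V₁)/(V₂−V₁)) → h = x_cross / (2·√((V₂+V₁)/(V₂−V₁))).
√((V₂+V₁)/(V₂−V₁)) = √((1970+468)/(1970−468)) = 1.2740.
h = 96.8 / (2·1.2740) = 37.99 m.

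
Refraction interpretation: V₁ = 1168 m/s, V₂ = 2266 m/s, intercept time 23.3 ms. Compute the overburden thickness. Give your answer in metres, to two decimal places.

h = tᵢ·V₁·V₂ / (2·√(V₂²−V₁²)).
√(V₂²−V₁²) = √(2266² − 1168²) = 1941.8 m/s.
h = 0.0233 s × 1168 × 2266 / (2 × 1941.8) = 15.88 m.

15.88 m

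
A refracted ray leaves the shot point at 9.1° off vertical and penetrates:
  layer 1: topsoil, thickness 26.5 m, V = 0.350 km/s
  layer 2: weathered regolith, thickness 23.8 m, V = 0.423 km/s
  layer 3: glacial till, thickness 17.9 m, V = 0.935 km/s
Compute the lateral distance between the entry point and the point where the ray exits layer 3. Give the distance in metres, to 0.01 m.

17.22 m

Apply Snell's law at each interface; in layer i the horizontal offset is hᵢ·tan θᵢ.
Layer 1: θ = 9.10°; offset = 26.5·tan 9.10° = 4.2446 m.
Layer 2: sin θ = 0.423·sin 9.1°/0.350 = 0.1911, θ = 11.02°; offset = 23.8·tan 11.02° = 4.6347 m.
Layer 3: sin θ = 0.935·sin 9.1°/0.350 = 0.4225, θ = 24.99°; offset = 17.9·tan 24.99° = 8.3443 m.
Σ offsets = 17.2236 m.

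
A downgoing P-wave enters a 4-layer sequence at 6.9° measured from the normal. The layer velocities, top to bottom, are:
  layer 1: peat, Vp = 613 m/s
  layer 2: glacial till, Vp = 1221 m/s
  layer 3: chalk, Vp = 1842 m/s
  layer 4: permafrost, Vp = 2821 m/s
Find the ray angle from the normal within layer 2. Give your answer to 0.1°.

13.8°

Snell's law across each interface conserves sin θ / V, so sin θ_2 = V_2·sin θ₁/V₁.
sin θ_2 = 1221 × sin 6.9° / 613 = 0.2393.
θ_2 = 13.84° from the vertical.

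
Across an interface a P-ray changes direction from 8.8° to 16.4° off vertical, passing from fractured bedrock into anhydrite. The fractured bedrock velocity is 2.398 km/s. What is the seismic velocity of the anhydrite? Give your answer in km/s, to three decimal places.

Snell's law: sin 8.8°/V₁ = sin 16.4°/V₂.
V₂ = V₁·sin 16.4°/sin 8.8° = 2.398 × 1.8455 = 4.426 km/s.

4.426 km/s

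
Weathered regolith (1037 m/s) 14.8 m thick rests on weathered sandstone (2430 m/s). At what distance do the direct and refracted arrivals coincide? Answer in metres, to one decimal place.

θ_c = arcsin(1037/2430) = 25.26°, so cos θ_c = 0.9044 and tᵢ = 2h cos θ_c/V₁ = 0.0258 s.
At crossover x/V₁ = x/V₂ + tᵢ ⇒ x = tᵢ/(1/V₁ − 1/V₂) = 0.02581/(9.6432e-04 − 4.1152e-04) = 46.70 m.

46.7 m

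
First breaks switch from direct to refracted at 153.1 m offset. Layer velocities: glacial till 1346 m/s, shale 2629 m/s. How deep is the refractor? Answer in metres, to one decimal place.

x_cross = 2h·√((V₂+V₁)/(V₂−V₁)) → h = x_cross / (2·√((V₂+V₁)/(V₂−V₁))).
√((V₂+V₁)/(V₂−V₁)) = √((2629+1346)/(2629−1346)) = 1.7602.
h = 153.1 / (2·1.7602) = 43.49 m.

43.5 m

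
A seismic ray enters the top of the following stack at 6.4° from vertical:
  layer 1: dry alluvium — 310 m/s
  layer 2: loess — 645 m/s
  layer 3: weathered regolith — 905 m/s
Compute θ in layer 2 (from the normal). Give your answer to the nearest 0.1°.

Ray parameter p = sin 6.4° / 310 = 3.5958e-04 s/m.
sin θ_2 = p·V_2 = 3.5958e-04 × 645 = 0.2319.
θ_2 = arcsin 0.2319 = 13.41°.

13.4°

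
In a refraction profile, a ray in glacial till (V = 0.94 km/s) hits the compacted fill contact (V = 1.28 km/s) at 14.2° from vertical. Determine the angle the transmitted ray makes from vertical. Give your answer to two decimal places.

Snell's law: sin θ₂ = (V₂/V₁)·sin θ₁ = (1.28/0.94)·sin 14.2° = 0.3340.
θ₂ = sin⁻¹(0.3340) = 19.51° (from vertical).

19.51°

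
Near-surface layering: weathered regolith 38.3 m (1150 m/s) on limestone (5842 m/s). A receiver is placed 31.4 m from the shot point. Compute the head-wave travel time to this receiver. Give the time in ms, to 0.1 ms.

70.7 ms

t = x/V₂ + 2h·√(V₂²−V₁²)/(V₁V₂).
√(V₂²−V₁²) = √(5842²−1150²) = 5727.7 m/s; delay term = 2·38.3·5727.7/(1150·5842) = 0.06531 s.
t = 31.4/5842 + 0.06531 = 0.07068 s.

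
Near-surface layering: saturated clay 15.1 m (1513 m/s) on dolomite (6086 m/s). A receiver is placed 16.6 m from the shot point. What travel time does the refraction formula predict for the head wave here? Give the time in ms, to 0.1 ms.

22.1 ms

θ_c = arcsin(V₁/V₂) = arcsin(1513/6086) = 14.39°, cos θ_c = 0.9686.
Intercept time tᵢ = 2h cos θ_c / V₁ = 2·15.1·0.9686/1513 = 0.01933 s.
t = x/V₂ + tᵢ = 16.6/6086 + 0.01933 = 0.02206 s.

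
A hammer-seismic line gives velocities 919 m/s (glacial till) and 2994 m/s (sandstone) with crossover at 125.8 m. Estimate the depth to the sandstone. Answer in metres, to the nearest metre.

h = (x_cross/2)·√((V₂−V₁)/(V₂+V₁)).
(V₂−V₁)/(V₂+V₁) = (2994−919)/(2994+919) = 0.5303; √ = 0.7282.
h = (125.8/2)·0.7282 = 45.80 m.

46 m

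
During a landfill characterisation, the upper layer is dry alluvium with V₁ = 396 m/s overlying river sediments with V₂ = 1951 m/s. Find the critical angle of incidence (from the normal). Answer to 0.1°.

Critical incidence: sin θ_c = V₁/V₂ = 396/1951 = 0.2030.
θ_c = arcsin 0.2030 = 11.71°.

11.7°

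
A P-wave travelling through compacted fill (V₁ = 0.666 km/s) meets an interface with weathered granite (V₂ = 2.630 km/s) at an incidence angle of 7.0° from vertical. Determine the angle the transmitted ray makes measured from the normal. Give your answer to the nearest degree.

29°

Snell's law: sin θ₂ = (V₂/V₁)·sin θ₁ = (2.630/0.666)·sin 7.0° = 0.4813.
θ₂ = sin⁻¹(0.4813) = 28.77° (from vertical).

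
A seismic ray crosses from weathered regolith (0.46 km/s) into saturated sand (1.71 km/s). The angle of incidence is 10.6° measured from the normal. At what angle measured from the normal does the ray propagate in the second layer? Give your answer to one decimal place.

43.1°

sin θ₁/V₁ = sin θ₂/V₂ ⇒ sin θ₂ = 1.71·sin 10.6°/0.46 = 1.71·0.1840/0.46 = 0.6838.
θ₂ = arcsin 0.6838 = 43.14° from the normal.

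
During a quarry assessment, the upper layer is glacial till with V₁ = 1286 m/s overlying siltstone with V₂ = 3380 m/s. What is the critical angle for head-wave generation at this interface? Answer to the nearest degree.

22°

At critical incidence the refracted ray runs along the interface (θ₂ = 90°), so sin θ_c = V₁/V₂.
θ_c = arcsin(1286/3380) = arcsin 0.3805 = 22.36°.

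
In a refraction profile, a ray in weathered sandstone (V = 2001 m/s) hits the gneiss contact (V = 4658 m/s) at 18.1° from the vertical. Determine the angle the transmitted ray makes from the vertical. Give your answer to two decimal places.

46.32°

sin θ₁/V₁ = sin θ₂/V₂ ⇒ sin θ₂ = 4658·sin 18.1°/2001 = 4658·0.3107/2001 = 0.7232.
θ₂ = arcsin 0.7232 = 46.32° from the normal.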